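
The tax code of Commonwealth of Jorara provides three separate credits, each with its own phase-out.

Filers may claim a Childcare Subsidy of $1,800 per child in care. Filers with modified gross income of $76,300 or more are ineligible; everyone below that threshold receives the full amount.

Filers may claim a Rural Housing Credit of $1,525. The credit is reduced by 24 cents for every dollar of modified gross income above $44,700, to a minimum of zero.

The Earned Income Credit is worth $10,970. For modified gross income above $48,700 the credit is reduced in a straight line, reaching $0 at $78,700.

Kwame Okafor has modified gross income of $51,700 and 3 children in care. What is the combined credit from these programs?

Childcare Subsidy: base = 3 × $1,800 = $5,400. $51,700 is below the $76,300 cutoff, so the full $5,400 applies.
Rural Housing Credit: 24% of the $7,000 excess over $44,700 is $1,680 ≥ base, so the credit is $0.
Earned Income Credit: $51,700 is $3,000 into a $30,000 phase-out range, leaving 27,000/30,000 of the credit: $10,970 × 27,000/30,000 = $9,873.
Total: $5,400 + $0 + $9,873 = $15,273.

$15,273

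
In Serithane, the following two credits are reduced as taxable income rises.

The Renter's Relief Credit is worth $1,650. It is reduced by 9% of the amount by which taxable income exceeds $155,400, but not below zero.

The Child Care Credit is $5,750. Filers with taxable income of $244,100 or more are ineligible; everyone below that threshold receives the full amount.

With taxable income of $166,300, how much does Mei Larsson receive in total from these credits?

$6,419

Renter's Relief Credit: 9% of the $10,900 excess over $155,400 is $981; credit = $1,650 − $981 = $669.
Child Care Credit: $166,300 is below the $244,100 cutoff, so the full $5,750 applies.
Total: $669 + $5,750 = $6,419.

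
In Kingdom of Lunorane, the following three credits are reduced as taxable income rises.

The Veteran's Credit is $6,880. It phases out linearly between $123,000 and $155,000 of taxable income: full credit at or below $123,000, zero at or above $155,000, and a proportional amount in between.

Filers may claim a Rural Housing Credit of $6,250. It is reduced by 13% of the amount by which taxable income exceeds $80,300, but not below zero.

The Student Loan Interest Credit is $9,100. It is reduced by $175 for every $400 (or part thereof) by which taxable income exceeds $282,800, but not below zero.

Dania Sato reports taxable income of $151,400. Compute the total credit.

$9,874

Veteran's Credit: $151,400 is $28,400 into a $32,000 phase-out range, leaving 3,600/32,000 of the credit: $6,880 × 3,600/32,000 = $774.
Rural Housing Credit: 13% of the $71,100 excess over $80,300 is $9,243 ≥ base, so the credit is $0.
Student Loan Interest Credit: $151,400 is at or below the $282,800 threshold, so the full $9,100 applies.
Total: $774 + $0 + $9,100 = $9,874.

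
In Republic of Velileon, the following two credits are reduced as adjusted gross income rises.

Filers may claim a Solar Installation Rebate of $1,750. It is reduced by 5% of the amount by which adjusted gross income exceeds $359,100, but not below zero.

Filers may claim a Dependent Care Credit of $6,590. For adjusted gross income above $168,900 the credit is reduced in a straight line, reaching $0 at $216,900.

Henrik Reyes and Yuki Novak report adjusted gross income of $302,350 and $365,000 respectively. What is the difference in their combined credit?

$295

Henrik ($302,350): Solar Installation Rebate: $302,350 is at or below the $359,100 threshold, so the full $1,750 applies. Dependent Care Credit: $302,350 is at or above $216,900, so the credit is $0. total $1,750 + $0 = $1,750
Yuki ($365,000): Solar Installation Rebate: 5% of the $5,900 excess over $359,100 is $295; credit = $1,750 − $295 = $1,455. Dependent Care Credit: $365,000 is at or above $216,900, so the credit is $0. total $1,455 + $0 = $1,455
Difference: |$1,750 − $1,455| = $295.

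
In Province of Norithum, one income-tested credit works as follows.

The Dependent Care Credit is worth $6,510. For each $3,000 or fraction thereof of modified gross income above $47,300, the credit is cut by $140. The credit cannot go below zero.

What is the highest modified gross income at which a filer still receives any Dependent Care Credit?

$185,300

After 46 increments the reduction is 46 × $140 = $6,440, leaving $70; one more increment wipes it out. Increment 46 ends at excess 46 × $3,000 = $138,000, so the highest qualifying income is $47,300 + $138,000 = $185,300.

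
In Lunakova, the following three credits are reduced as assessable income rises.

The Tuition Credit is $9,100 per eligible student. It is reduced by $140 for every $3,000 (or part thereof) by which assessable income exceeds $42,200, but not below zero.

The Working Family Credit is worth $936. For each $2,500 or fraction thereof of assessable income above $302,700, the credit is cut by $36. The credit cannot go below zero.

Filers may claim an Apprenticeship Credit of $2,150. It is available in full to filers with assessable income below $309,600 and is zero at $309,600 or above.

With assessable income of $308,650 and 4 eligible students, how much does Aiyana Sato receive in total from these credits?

Tuition Credit: base = 4 × $9,100 = $36,400. income exceeds $42,200 by $266,450, which is 89 full-or-partial $3,000 increments; reduction = 89 × $140 = $12,460, leaving $23,940.
Working Family Credit: income exceeds $302,700 by $5,950, which is 3 full-or-partial $2,500 increments; reduction = 3 × $36 = $108, leaving $828.
Apprenticeship Credit: $308,650 is below the $309,600 cutoff, so the full $2,150 applies.
Total: $23,940 + $828 + $2,150 = $26,918.

$26,918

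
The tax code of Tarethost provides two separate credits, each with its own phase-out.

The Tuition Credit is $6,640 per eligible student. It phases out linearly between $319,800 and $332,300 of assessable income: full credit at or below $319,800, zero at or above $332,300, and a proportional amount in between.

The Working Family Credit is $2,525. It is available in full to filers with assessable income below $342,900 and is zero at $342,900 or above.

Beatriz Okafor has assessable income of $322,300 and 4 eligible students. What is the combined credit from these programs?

Tuition Credit: base = 4 × $6,640 = $26,560. $322,300 is $2,500 into a $12,500 phase-out range, leaving 10,000/12,500 of the credit: $26,560 × 10,000/12,500 = $21,248.
Working Family Credit: $322,300 is below the $342,900 cutoff, so the full $2,525 applies.
Total: $21,248 + $2,525 = $23,773.

$23,773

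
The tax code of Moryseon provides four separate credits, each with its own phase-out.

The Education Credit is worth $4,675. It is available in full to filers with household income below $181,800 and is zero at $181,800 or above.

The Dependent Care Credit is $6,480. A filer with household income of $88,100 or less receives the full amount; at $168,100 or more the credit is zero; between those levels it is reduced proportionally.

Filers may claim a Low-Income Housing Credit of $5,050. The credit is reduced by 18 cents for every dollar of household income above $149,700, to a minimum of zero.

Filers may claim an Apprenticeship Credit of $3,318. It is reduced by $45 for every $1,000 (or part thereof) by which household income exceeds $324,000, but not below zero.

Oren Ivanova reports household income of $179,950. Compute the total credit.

Education Credit: $179,950 is below the $181,800 cutoff, so the full $4,675 applies.
Dependent Care Credit: $179,950 is at or above $168,100, so the credit is $0.
Low-Income Housing Credit: 18% of the $30,250 excess over $149,700 is $5,445 ≥ base, so the credit is $0.
Apprenticeship Credit: $179,950 is at or below the $324,000 threshold, so the full $3,318 applies.
Total: $4,675 + $0 + $0 + $3,318 = $7,993.

$7,993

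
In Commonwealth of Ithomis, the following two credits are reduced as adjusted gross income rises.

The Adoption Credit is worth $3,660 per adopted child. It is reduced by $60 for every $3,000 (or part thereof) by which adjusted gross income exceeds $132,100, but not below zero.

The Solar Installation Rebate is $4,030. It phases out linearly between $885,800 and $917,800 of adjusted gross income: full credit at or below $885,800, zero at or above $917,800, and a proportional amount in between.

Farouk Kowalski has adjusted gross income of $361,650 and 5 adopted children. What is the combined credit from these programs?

$17,710

Adoption Credit: base = 5 × $3,660 = $18,300. income exceeds $132,100 by $229,550, which is 77 full-or-partial $3,000 increments; reduction = 77 × $60 = $4,620, leaving $13,680.
Solar Installation Rebate: $361,650 is at or below the $885,800 threshold, so the full $4,030 applies.
Total: $13,680 + $4,030 = $17,710.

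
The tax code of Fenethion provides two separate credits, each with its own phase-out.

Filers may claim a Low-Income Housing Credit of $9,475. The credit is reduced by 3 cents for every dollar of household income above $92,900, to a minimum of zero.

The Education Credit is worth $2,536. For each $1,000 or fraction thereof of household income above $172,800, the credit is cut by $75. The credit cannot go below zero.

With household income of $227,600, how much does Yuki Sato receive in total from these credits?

$5,434

Low-Income Housing Credit: 3% of the $134,700 excess over $92,900 is $4,041; credit = $9,475 − $4,041 = $5,434.
Education Credit: income exceeds $172,800 by $54,800 → 55 increments × $75 = $4,125 ≥ base, so the credit is $0.
Total: $5,434 + $0 = $5,434.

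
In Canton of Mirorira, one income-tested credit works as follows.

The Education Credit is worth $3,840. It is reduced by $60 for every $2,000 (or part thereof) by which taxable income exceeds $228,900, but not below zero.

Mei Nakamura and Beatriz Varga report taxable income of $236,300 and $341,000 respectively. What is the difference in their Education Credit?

Mei ($236,300): Education Credit: income exceeds $228,900 by $7,400, which is 4 full-or-partial $2,000 increments; reduction = 4 × $60 = $240, leaving $3,600.
Beatriz ($341,000): Education Credit: income exceeds $228,900 by $112,100, which is 57 full-or-partial $2,000 increments; reduction = 57 × $60 = $3,420, leaving $420.
Difference: |$3,600 − $420| = $3,180.

$3,180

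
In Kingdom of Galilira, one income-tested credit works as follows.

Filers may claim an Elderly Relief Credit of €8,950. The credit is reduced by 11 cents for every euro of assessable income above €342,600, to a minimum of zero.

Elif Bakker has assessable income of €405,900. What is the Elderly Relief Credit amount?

Elderly Relief Credit: 11% of the €63,300 excess over €342,600 is €6,963; credit = €8,950 − €6,963 = €1,987.

€1,987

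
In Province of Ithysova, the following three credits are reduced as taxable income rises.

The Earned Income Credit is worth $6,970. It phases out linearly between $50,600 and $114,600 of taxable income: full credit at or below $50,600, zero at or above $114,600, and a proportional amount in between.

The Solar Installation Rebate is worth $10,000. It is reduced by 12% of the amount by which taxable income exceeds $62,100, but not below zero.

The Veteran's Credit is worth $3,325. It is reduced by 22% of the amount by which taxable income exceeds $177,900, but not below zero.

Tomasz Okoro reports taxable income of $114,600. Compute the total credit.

$7,025

Earned Income Credit: $114,600 is at or above $114,600, so the credit is $0.
Solar Installation Rebate: 12% of the $52,500 excess over $62,100 is $6,300; credit = $10,000 − $6,300 = $3,700.
Veteran's Credit: $114,600 is at or below the $177,900 threshold, so the full $3,325 applies.
Total: $0 + $3,700 + $3,325 = $7,025.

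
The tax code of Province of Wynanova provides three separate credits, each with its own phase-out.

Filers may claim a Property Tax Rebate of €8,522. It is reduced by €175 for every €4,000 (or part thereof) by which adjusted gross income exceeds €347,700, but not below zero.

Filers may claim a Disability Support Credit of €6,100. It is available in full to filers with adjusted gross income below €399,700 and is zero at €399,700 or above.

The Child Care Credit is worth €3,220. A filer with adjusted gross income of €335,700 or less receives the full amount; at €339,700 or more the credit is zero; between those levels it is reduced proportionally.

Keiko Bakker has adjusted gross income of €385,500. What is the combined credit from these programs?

€12,872

Property Tax Rebate: income exceeds €347,700 by €37,800, which is 10 full-or-partial €4,000 increments; reduction = 10 × €175 = €1,750, leaving €6,772.
Disability Support Credit: €385,500 is below the €399,700 cutoff, so the full €6,100 applies.
Child Care Credit: €385,500 is at or above €339,700, so the credit is €0.
Total: €6,772 + €6,100 + €0 = €12,872.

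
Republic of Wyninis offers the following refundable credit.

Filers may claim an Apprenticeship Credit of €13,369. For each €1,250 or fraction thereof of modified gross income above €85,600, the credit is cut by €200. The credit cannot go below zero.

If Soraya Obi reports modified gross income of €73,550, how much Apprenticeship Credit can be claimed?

€13,369

Apprenticeship Credit: €73,550 is at or below the €85,600 threshold, so the full €13,369 applies.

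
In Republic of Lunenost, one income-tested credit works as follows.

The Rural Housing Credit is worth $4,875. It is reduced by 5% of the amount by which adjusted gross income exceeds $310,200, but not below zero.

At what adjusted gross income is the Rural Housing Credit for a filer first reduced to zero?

$407,700

The credit falls by 5% of each dollar above $310,200, so it reaches zero when the excess is $4,875 / 5% = $97,500: income = $310,200 + $97,500 = $407,700.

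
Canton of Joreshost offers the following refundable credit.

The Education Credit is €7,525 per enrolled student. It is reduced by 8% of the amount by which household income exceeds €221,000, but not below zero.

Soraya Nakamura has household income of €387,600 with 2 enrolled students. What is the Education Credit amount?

Education Credit: base = 2 × €7,525 = €15,050. 8% of the €166,600 excess over €221,000 is €13,328; credit = €15,050 − €13,328 = €1,722.

€1,722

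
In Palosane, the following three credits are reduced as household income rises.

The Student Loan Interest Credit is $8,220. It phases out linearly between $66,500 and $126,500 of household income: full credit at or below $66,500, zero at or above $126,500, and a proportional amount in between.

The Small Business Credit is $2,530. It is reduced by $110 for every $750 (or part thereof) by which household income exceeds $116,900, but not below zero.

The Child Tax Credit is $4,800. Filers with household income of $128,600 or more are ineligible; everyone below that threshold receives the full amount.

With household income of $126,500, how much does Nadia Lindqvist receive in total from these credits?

Student Loan Interest Credit: $126,500 is at or above $126,500, so the credit is $0.
Small Business Credit: income exceeds $116,900 by $9,600, which is 13 full-or-partial $750 increments; reduction = 13 × $110 = $1,430, leaving $1,100.
Child Tax Credit: $126,500 is below the $128,600 cutoff, so the full $4,800 applies.
Total: $0 + $1,100 + $4,800 = $5,900.

$5,900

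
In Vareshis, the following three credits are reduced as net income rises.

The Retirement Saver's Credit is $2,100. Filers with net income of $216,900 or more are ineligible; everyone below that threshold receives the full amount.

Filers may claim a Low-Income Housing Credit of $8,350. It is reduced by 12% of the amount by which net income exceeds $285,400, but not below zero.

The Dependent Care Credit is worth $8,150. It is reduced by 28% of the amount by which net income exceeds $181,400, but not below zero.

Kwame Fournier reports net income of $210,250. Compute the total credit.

Retirement Saver's Credit: $210,250 is below the $216,900 cutoff, so the full $2,100 applies.
Low-Income Housing Credit: $210,250 is at or below the $285,400 threshold, so the full $8,350 applies.
Dependent Care Credit: 28% of the $28,850 excess over $181,400 is $8,078; credit = $8,150 − $8,078 = $72.
Total: $2,100 + $8,350 + $72 = $10,522.

$10,522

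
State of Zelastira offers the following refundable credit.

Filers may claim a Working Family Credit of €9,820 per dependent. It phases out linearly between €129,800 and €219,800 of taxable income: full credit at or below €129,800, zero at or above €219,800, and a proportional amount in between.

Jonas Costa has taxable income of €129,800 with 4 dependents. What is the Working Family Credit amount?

€39,280

Working Family Credit: base = 4 × €9,820 = €39,280. €129,800 is at or below the €129,800 threshold, so the full €39,280 applies.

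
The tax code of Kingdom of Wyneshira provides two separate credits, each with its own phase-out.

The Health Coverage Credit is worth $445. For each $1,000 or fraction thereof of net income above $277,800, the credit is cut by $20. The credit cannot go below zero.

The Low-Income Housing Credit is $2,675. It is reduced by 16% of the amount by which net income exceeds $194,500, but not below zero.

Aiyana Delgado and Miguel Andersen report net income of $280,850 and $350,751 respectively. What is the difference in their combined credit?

Aiyana ($280,850): Health Coverage Credit: income exceeds $277,800 by $3,050, which is 4 full-or-partial $1,000 increments; reduction = 4 × $20 = $80, leaving $365. Low-Income Housing Credit: 16% of the $86,350 excess over $194,500 is $13,816 ≥ base, so the credit is $0. total $365 + $0 = $365
Miguel ($350,751): Health Coverage Credit: income exceeds $277,800 by $72,951 → 73 increments × $20 = $1,460 ≥ base, so the credit is $0. Low-Income Housing Credit: 16% of the $156,251 excess over $194,500 is $25,000.16 ≥ base, so the credit is $0. total $0 + $0 = $0
Difference: |$365 − $0| = $365.

$365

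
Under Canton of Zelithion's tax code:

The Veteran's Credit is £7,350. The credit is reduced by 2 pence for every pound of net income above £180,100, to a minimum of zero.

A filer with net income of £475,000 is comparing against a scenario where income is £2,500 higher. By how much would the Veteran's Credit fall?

£50

At £475,000 — 2% of the £294,900 excess over £180,100 is £5,898; credit = £7,350 − £5,898 = £1,452.
At £477,500 — 2% of the £297,400 excess over £180,100 is £5,948; credit = £7,350 − £5,948 = £1,402.
Lost: £1,452 − £1,402 = £50.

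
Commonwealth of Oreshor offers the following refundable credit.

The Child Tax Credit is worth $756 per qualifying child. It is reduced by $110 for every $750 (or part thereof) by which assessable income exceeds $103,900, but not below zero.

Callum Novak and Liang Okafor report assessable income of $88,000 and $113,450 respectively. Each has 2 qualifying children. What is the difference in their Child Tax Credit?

Callum ($88,000): Child Tax Credit: base = 2 × $756 = $1,512. $88,000 is at or below the $103,900 threshold, so the full $1,512 applies.
Liang ($113,450): Child Tax Credit: base = 2 × $756 = $1,512. income exceeds $103,900 by $9,550, which is 13 full-or-partial $750 increments; reduction = 13 × $110 = $1,430, leaving $82.
Difference: |$1,512 − $82| = $1,430.

$1,430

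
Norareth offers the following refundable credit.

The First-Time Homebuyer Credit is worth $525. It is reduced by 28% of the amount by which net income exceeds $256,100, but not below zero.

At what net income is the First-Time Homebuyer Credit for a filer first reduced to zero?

The credit falls by 28% of each dollar above $256,100, so it reaches zero when the excess is $525 / 28% = $1,875: income = $256,100 + $1,875 = $257,975.

$257,975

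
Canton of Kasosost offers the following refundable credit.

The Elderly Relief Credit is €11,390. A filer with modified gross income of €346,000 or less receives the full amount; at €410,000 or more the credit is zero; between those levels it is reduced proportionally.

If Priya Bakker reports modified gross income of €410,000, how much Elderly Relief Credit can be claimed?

Elderly Relief Credit: €410,000 is at or above €410,000, so the credit is €0.

€0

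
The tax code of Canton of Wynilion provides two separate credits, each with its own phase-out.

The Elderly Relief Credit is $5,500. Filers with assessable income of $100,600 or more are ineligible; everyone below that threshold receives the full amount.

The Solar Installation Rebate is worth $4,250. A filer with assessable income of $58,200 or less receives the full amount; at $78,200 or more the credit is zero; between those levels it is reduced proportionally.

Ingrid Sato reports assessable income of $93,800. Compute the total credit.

Elderly Relief Credit: $93,800 is below the $100,600 cutoff, so the full $5,500 applies.
Solar Installation Rebate: $93,800 is at or above $78,200, so the credit is $0.
Total: $5,500 + $0 = $5,500.

$5,500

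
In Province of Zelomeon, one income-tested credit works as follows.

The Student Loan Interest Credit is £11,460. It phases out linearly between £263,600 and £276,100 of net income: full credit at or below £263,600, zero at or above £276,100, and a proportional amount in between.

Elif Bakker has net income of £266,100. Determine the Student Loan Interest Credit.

£9,168

Student Loan Interest Credit: £266,100 is £2,500 into a £12,500 phase-out range, leaving 10,000/12,500 of the credit: £11,460 × 10,000/12,500 = £9,168.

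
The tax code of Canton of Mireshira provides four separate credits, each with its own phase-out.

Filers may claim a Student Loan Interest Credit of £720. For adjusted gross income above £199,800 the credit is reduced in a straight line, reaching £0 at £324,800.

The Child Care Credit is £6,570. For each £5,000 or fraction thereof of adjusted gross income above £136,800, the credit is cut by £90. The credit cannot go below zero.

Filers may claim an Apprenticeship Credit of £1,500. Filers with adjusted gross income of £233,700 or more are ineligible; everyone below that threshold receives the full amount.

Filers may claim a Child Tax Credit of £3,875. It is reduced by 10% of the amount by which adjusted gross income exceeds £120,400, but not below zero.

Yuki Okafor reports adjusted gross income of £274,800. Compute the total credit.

£4,338

Student Loan Interest Credit: £274,800 is £75,000 into a £125,000 phase-out range, leaving 50,000/125,000 of the credit: £720 × 50,000/125,000 = £288.
Child Care Credit: income exceeds £136,800 by £138,000, which is 28 full-or-partial £5,000 increments; reduction = 28 × £90 = £2,520, leaving £4,050.
Apprenticeship Credit: £274,800 meets or exceeds the £233,700 cutoff, so the credit is £0.
Child Tax Credit: 10% of the £154,400 excess over £120,400 is £15,440 ≥ base, so the credit is £0.
Total: £288 + £4,050 + £0 + £0 = £4,338.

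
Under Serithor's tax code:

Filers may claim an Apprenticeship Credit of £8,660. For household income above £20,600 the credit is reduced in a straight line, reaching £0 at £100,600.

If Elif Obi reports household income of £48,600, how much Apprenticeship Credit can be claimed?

Apprenticeship Credit: £48,600 is £28,000 into a £80,000 phase-out range, leaving 52,000/80,000 of the credit: £8,660 × 52,000/80,000 = £5,629.

£5,629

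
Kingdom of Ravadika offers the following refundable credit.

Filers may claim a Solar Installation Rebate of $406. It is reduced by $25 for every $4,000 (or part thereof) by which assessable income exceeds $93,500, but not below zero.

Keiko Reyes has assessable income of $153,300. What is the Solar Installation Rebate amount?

$31

Solar Installation Rebate: income exceeds $93,500 by $59,800, which is 15 full-or-partial $4,000 increments; reduction = 15 × $25 = $375, leaving $31.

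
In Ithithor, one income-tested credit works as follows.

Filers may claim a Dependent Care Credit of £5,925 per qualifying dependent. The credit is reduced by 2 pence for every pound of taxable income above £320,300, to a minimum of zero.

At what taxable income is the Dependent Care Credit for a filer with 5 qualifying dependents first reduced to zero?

£1,801,550

Full credit = 5 × £5,925 = £29,625.
The credit falls by 2% of each pound above £320,300, so it reaches zero when the excess is £29,625 / 2% = £1,481,250: income = £320,300 + £1,481,250 = £1,801,550.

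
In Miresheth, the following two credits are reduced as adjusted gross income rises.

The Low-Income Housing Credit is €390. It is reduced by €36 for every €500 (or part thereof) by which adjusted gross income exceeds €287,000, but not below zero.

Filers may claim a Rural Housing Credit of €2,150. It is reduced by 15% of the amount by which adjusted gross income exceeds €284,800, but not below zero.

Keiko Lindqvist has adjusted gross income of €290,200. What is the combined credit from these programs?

€1,478

Low-Income Housing Credit: income exceeds €287,000 by €3,200, which is 7 full-or-partial €500 increments; reduction = 7 × €36 = €252, leaving €138.
Rural Housing Credit: 15% of the €5,400 excess over €284,800 is €810; credit = €2,150 − €810 = €1,340.
Total: €138 + €1,340 = €1,478.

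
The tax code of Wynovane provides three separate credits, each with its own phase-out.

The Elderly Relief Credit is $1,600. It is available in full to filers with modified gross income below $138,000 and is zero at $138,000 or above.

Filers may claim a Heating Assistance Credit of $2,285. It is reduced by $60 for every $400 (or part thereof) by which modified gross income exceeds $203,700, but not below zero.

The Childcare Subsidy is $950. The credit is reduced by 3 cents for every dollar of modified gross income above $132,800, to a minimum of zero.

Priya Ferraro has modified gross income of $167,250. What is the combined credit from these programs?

$2,285

Elderly Relief Credit: $167,250 meets or exceeds the $138,000 cutoff, so the credit is $0.
Heating Assistance Credit: $167,250 is at or below the $203,700 threshold, so the full $2,285 applies.
Childcare Subsidy: 3% of the $34,450 excess over $132,800 is $1,033.50 ≥ base, so the credit is $0.
Total: $0 + $2,285 + $0 = $2,285.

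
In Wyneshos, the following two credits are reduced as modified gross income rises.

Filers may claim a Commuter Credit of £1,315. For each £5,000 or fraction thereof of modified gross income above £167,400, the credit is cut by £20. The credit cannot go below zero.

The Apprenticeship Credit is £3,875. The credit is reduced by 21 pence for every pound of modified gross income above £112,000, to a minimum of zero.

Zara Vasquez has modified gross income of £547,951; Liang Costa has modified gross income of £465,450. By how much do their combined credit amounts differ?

Zara (£547,951): Commuter Credit: income exceeds £167,400 by £380,551 → 77 increments × £20 = £1,540 ≥ base, so the credit is £0. Apprenticeship Credit: 21% of the £435,951 excess over £112,000 is £91,549.71 ≥ base, so the credit is £0. total £0 + £0 = £0
Liang (£465,450): Commuter Credit: income exceeds £167,400 by £298,050, which is 60 full-or-partial £5,000 increments; reduction = 60 × £20 = £1,200, leaving £115. Apprenticeship Credit: 21% of the £353,450 excess over £112,000 is £74,224.50 ≥ base, so the credit is £0. total £115 + £0 = £115
Difference: |£0 − £115| = £115.

£115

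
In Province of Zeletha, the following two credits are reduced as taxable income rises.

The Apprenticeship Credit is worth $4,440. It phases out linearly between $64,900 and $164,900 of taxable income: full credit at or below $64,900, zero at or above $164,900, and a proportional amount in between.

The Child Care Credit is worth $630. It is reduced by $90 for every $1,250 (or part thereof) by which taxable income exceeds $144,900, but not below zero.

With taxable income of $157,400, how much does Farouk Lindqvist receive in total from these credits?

$333

Apprenticeship Credit: $157,400 is $92,500 into a $100,000 phase-out range, leaving 7,500/100,000 of the credit: $4,440 × 7,500/100,000 = $333.
Child Care Credit: income exceeds $144,900 by $12,500 → 10 increments × $90 = $900 ≥ base, so the credit is $0.
Total: $333 + $0 = $333.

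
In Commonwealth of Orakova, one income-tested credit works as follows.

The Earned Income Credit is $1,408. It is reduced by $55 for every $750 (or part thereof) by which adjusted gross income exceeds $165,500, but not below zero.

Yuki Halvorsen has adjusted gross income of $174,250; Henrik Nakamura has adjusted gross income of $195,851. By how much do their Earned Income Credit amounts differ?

$748

Yuki ($174,250): Earned Income Credit: income exceeds $165,500 by $8,750, which is 12 full-or-partial $750 increments; reduction = 12 × $55 = $660, leaving $748.
Henrik ($195,851): Earned Income Credit: income exceeds $165,500 by $30,351 → 41 increments × $55 = $2,255 ≥ base, so the credit is $0.
Difference: |$748 − $0| = $748.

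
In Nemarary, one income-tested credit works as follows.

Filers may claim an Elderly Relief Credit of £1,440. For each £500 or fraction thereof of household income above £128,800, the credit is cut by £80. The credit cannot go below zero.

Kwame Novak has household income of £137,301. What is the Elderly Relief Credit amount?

Elderly Relief Credit: income exceeds £128,800 by £8,501 → 18 increments × £80 = £1,440 ≥ base, so the credit is £0.

£0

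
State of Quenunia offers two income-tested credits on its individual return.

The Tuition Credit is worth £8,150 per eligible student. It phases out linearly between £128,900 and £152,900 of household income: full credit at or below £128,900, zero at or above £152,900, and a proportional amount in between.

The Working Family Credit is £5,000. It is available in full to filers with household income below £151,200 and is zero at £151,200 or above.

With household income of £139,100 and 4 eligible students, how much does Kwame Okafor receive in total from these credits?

£23,745

Tuition Credit: base = 4 × £8,150 = £32,600. £139,100 is £10,200 into a £24,000 phase-out range, leaving 13,800/24,000 of the credit: £32,600 × 13,800/24,000 = £18,745.
Working Family Credit: £139,100 is below the £151,200 cutoff, so the full £5,000 applies.
Total: £18,745 + £5,000 = £23,745.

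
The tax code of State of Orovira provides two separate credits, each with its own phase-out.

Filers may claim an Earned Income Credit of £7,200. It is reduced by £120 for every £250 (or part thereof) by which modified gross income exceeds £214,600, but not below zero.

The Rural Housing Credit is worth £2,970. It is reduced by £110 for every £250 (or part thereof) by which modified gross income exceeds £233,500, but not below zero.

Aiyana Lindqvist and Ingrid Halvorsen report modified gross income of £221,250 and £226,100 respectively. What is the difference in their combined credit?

£2,280

Aiyana (£221,250): Earned Income Credit: income exceeds £214,600 by £6,650, which is 27 full-or-partial £250 increments; reduction = 27 × £120 = £3,240, leaving £3,960. Rural Housing Credit: £221,250 is at or below the £233,500 threshold, so the full £2,970 applies. total £3,960 + £2,970 = £6,930
Ingrid (£226,100): Earned Income Credit: income exceeds £214,600 by £11,500, which is 46 full-or-partial £250 increments; reduction = 46 × £120 = £5,520, leaving £1,680. Rural Housing Credit: £226,100 is at or below the £233,500 threshold, so the full £2,970 applies. total £1,680 + £2,970 = £4,650
Difference: |£6,930 − £4,650| = £2,280.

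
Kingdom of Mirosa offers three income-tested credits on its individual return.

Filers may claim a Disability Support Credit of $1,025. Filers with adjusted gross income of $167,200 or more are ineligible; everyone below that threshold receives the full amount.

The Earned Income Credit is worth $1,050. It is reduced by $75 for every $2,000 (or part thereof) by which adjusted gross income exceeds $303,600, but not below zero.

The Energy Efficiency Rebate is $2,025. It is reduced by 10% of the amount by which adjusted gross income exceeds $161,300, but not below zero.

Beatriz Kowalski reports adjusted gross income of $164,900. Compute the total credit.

Disability Support Credit: $164,900 is below the $167,200 cutoff, so the full $1,025 applies.
Earned Income Credit: $164,900 is at or below the $303,600 threshold, so the full $1,050 applies.
Energy Efficiency Rebate: 10% of the $3,600 excess over $161,300 is $360; credit = $2,025 − $360 = $1,665.
Total: $1,025 + $1,050 + $1,665 = $3,740.

$3,740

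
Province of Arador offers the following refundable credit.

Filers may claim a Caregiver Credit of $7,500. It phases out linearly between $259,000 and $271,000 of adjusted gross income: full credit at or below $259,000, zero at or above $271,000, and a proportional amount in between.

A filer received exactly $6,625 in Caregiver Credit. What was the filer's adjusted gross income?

$6,625 is 6,625/7,500 of the full $7,500, so 875/7,500 of the $12,000 range has been used: income = $259,000 + $12,000 × 875/7,500 = $260,400.

$260,400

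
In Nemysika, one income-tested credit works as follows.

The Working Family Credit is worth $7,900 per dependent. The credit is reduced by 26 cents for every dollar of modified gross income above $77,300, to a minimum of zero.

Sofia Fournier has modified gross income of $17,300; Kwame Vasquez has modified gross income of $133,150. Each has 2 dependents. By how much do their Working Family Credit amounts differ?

Sofia ($17,300): Working Family Credit: base = 2 × $7,900 = $15,800. $17,300 is at or below the $77,300 threshold, so the full $15,800 applies.
Kwame ($133,150): Working Family Credit: base = 2 × $7,900 = $15,800. 26% of the $55,850 excess over $77,300 is $14,521; credit = $15,800 − $14,521 = $1,279.
Difference: |$15,800 − $1,279| = $14,521.

$14,521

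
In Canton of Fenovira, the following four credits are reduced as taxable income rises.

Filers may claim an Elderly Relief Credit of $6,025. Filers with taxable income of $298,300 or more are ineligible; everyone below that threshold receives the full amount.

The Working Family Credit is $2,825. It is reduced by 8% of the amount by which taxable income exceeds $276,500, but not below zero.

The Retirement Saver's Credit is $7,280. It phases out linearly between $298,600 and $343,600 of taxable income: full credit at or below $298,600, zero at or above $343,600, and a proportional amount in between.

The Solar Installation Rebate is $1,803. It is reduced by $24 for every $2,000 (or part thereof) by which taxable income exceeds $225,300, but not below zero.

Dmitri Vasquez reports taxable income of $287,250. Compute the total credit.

Elderly Relief Credit: $287,250 is below the $298,300 cutoff, so the full $6,025 applies.
Working Family Credit: 8% of the $10,750 excess over $276,500 is $860; credit = $2,825 − $860 = $1,965.
Retirement Saver's Credit: $287,250 is at or below the $298,600 threshold, so the full $7,280 applies.
Solar Installation Rebate: income exceeds $225,300 by $61,950, which is 31 full-or-partial $2,000 increments; reduction = 31 × $24 = $744, leaving $1,059.
Total: $6,025 + $1,965 + $7,280 + $1,059 = $16,329.

$16,329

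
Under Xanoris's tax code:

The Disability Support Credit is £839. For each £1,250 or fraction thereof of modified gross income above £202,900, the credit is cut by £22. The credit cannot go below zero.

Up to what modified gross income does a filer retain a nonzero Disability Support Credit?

£250,400

After 38 increments the reduction is 38 × £22 = £836, leaving £3; one more increment wipes it out. Increment 38 ends at excess 38 × £1,250 = £47,500, so the highest qualifying income is £202,900 + £47,500 = £250,400.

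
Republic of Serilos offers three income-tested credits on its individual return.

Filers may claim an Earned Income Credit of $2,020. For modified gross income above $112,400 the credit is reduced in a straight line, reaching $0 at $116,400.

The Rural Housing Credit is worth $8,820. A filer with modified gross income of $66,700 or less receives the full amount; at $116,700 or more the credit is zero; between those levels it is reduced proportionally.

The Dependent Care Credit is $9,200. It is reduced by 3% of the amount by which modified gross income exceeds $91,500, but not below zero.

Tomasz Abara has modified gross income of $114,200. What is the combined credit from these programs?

$10,071

Earned Income Credit: $114,200 is $1,800 into a $4,000 phase-out range, leaving 2,200/4,000 of the credit: $2,020 × 2,200/4,000 = $1,111.
Rural Housing Credit: $114,200 is $47,500 into a $50,000 phase-out range, leaving 2,500/50,000 of the credit: $8,820 × 2,500/50,000 = $441.
Dependent Care Credit: 3% of the $22,700 excess over $91,500 is $681; credit = $9,200 − $681 = $8,519.
Total: $1,111 + $441 + $8,519 = $10,071.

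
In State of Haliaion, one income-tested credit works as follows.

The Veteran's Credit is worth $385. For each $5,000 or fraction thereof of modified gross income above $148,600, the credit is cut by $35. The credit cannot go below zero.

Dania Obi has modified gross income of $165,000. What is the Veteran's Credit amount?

$245

Veteran's Credit: income exceeds $148,600 by $16,400, which is 4 full-or-partial $5,000 increments; reduction = 4 × $35 = $140, leaving $245.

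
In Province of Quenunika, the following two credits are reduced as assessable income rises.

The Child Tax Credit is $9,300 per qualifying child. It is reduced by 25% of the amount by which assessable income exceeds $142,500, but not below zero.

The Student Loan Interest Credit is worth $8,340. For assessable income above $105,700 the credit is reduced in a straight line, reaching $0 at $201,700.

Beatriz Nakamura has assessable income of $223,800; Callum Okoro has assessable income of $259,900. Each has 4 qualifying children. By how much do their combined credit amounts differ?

$9,025

Beatriz ($223,800): Child Tax Credit: base = 4 × $9,300 = $37,200. 25% of the $81,300 excess over $142,500 is $20,325; credit = $37,200 − $20,325 = $16,875. Student Loan Interest Credit: $223,800 is at or above $201,700, so the credit is $0. total $16,875 + $0 = $16,875
Callum ($259,900): Child Tax Credit: base = 4 × $9,300 = $37,200. 25% of the $117,400 excess over $142,500 is $29,350; credit = $37,200 − $29,350 = $7,850. Student Loan Interest Credit: $259,900 is at or above $201,700, so the credit is $0. total $7,850 + $0 = $7,850
Difference: |$16,875 − $7,850| = $9,025.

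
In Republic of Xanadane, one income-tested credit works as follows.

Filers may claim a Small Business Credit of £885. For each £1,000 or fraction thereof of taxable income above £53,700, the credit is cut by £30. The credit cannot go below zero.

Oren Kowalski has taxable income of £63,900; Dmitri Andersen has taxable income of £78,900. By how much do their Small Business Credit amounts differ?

Oren (£63,900): Small Business Credit: income exceeds £53,700 by £10,200, which is 11 full-or-partial £1,000 increments; reduction = 11 × £30 = £330, leaving £555.
Dmitri (£78,900): Small Business Credit: income exceeds £53,700 by £25,200, which is 26 full-or-partial £1,000 increments; reduction = 26 × £30 = £780, leaving £105.
Difference: |£555 − £105| = £450.

£450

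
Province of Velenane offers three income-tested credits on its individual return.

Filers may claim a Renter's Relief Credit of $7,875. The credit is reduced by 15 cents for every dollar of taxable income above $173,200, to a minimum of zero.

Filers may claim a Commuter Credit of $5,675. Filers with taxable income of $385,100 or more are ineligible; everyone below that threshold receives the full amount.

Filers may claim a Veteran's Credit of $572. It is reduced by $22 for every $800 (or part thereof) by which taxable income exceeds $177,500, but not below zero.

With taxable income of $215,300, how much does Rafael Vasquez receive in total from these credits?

Renter's Relief Credit: 15% of the $42,100 excess over $173,200 is $6,315; credit = $7,875 − $6,315 = $1,560.
Commuter Credit: $215,300 is below the $385,100 cutoff, so the full $5,675 applies.
Veteran's Credit: income exceeds $177,500 by $37,800 → 48 increments × $22 = $1,056 ≥ base, so the credit is $0.
Total: $1,560 + $5,675 + $0 = $7,235.

$7,235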